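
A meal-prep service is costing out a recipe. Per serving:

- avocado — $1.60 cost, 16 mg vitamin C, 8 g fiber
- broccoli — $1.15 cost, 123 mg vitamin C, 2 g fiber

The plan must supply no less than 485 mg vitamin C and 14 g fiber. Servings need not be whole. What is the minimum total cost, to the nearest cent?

$5.68

With two linear requirements the optimum uses one or two foods; enumerate the corners.
avocado only: max(485/16, 14/8) = 30.31 servings → $48.50.
broccoli only: max(485/123, 14/2) = 7 servings → $8.05.
avocado + broccoli with both tight: 0.7899 servings and 3.84 servings → $5.68.
The minimum over all feasible corners is $5.68.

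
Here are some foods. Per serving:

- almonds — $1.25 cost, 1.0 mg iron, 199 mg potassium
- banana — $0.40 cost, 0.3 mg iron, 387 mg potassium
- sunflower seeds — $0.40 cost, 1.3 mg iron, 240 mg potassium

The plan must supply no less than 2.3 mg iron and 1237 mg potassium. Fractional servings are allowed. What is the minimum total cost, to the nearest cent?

With two linear requirements the optimum uses one or two foods; enumerate the corners.
almonds only: max(2.3/1.0, 1237/199) = 6.216 servings → $7.77.
banana only: max(2.3/0.3, 1237/387) = 7.667 servings → $3.07.
sunflower seeds only: max(2.3/1.3, 1237/240) = 5.154 servings → $2.06.
almonds + banana with both tight: 1.586 servings and 2.381 servings → $2.93.
almonds + sunflower seeds: the both-tight solution has a negative serving — not a feasible corner.
banana + sunflower seeds with both tight: 2.45 servings and 1.204 servings → $1.46.
So the least-cost plan costs $1.46.

$1.46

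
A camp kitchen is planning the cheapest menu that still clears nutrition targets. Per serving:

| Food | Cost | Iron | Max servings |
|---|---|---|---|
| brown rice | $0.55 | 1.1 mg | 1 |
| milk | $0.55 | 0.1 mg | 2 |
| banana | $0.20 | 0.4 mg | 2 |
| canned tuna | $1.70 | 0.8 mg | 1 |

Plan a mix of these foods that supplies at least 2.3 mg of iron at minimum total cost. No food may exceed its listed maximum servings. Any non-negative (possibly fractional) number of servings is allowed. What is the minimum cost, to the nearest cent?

$1.80

Cost per mg of iron: brown rice $0.5000, banana $0.5000, canned tuna $2.1250, milk $5.5000.
Take 1 serving of brown rice: +1.1 mg iron for $0.55 (total $0.55, still need 1.2 mg).
Take 2 servings of banana: +0.8 mg iron for $0.40 (total $0.95, still need 0.4 mg).
Take 0.5 servings of canned tuna: +0.4 mg iron for $0.85 (total $1.80, still need 0.0 mg).
Greedy by cheapest-per-mg is optimal for a single linear constraint, so the minimum cost is $1.80.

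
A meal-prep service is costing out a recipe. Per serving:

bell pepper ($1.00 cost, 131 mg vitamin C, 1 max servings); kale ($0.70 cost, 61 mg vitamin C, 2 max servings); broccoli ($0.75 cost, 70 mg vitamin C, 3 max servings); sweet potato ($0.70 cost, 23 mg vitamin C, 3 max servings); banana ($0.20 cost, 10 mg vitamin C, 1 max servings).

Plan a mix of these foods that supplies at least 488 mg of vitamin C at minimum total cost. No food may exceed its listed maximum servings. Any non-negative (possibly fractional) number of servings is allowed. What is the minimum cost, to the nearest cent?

Cost per mg of vitamin C: bell pepper $0.0076, broccoli $0.0107, kale $0.0115, banana $0.0200, sweet potato $0.0304.
Take 1 serving of bell pepper: +131.0 mg vitamin C for $1.00 (total $1.00, still need 357.0 mg).
Take 3 servings of broccoli: +210.0 mg vitamin C for $2.25 (total $3.25, still need 147.0 mg).
Take 2 servings of kale: +122.0 mg vitamin C for $1.40 (total $4.65, still need 25.0 mg).
Take 1 serving of banana: +10.0 mg vitamin C for $0.20 (total $4.85, still need 15.0 mg).
Take 0.6522 servings of sweet potato: +15.0 mg vitamin C for $0.46 (total $5.31, still need 0.0 mg).
Filling from the cheapest source first is optimal under one linear minimum: $5.31.

$5.31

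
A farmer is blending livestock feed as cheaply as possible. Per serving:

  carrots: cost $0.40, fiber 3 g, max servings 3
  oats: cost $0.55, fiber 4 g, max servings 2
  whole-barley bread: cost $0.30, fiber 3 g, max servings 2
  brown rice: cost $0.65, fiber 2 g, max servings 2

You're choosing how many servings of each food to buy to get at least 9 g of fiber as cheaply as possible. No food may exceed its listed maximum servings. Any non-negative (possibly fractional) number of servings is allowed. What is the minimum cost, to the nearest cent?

$1.00

Cost per g of fiber: whole-barley bread $0.1000, carrots $0.1333, oats $0.1375, brown rice $0.3250.
Take 2 servings of whole-barley bread: +6.0 g fiber for $0.60 (total $0.60, still need 3.0 g).
Take 1 serving of carrots: +3.0 g fiber for $0.40 (total $1.00, still need 0.0 g).
Greedy by cheapest-per-g is optimal for a single linear constraint, so the minimum cost is $1.00.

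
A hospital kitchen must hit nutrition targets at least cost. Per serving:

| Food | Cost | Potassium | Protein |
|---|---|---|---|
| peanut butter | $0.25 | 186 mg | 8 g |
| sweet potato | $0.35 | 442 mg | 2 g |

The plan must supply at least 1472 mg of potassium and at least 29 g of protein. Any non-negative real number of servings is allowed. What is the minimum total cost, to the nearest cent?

$1.49

For a min-cost LP with two ≥-constraints, a basic feasible solution has at most two positive variables.
peanut butter only: max(1472/186, 29/8) = 7.914 servings → $1.98.
sweet potato only: max(1472/442, 29/2) = 14.5 servings → $5.08.
peanut butter + sweet potato with both tight: 3.121 servings and 2.017 servings → $1.49.
So the least-cost plan costs $1.49.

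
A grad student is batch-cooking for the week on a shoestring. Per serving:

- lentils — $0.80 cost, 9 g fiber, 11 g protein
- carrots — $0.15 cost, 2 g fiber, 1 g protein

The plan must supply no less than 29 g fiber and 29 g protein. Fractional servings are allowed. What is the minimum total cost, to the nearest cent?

The cheapest plan sits at a corner of the feasible region — with two constraints it uses at most two foods.
lentils only: max(29/9, 29/11) = 3.222 servings → $2.58.
carrots only: max(29/2, 29/1) = 29 servings → $4.35.
lentils + carrots with both tight: 2.231 servings and 4.462 servings → $2.45.
Cheapest feasible corner: $2.45.

$2.45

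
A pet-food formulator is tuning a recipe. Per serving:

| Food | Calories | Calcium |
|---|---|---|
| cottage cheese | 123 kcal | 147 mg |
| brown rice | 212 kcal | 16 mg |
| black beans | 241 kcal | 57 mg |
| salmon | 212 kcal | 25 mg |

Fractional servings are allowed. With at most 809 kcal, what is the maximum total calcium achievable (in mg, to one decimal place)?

Calcium per kcal: cottage cheese 1.195, black beans 0.2365, salmon 0.1179, brown rice 0.07547.
With no serving limits, spend the whole calories allowance on cottage cheese: 809 kcal / 123 kcal × 147 mg = 966.9 mg.

966.9 mg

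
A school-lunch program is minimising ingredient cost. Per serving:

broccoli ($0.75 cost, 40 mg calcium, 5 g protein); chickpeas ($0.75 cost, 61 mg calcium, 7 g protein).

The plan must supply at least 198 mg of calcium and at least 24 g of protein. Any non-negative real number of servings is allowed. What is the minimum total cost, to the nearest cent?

At the optimum either one food covers both requirements or two foods hit both targets exactly; no other combination can be cheaper.
broccoli only: max(198/40, 24/5) = 4.95 servings → $3.71.
chickpeas only: max(198/61, 24/7) = 3.429 servings → $2.57.
broccoli + chickpeas with both tight: 3.12 servings and 1.2 servings → $3.24.
Cheapest feasible corner: $2.57.

$2.57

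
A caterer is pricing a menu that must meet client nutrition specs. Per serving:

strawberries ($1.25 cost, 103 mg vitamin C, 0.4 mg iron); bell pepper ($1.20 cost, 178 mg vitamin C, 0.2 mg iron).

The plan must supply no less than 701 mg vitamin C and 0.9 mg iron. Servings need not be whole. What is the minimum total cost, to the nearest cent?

$4.95

This is a tiny linear program; its minimum lies at a vertex of the feasible set. List the vertices and price them.
strawberries only: max(701/103, 0.9/0.4) = 6.806 servings → $8.51.
bell pepper only: max(701/178, 0.9/0.2) = 4.5 servings → $5.40.
strawberries + bell pepper with both tight: 0.3953 servings and 3.709 servings → $4.95.
The minimum over all feasible corners is $4.95.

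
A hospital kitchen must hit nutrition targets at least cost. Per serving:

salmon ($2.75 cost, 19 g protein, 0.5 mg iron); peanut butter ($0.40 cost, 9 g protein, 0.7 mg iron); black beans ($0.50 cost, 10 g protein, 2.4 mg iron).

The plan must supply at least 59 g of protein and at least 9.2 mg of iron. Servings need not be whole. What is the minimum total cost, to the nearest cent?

$2.78

Check every corner: each single food scaled to meet both minima, and each pair solved so both constraints bind.
salmon only: max(59/19, 9.2/0.5) = 18.4 servings → $50.60.
peanut butter only: max(59/9, 9.2/0.7) = 13.14 servings → $5.26.
black beans only: max(59/10, 9.2/2.4) = 5.9 servings → $2.95.
salmon + peanut butter: the both-tight solution has a negative serving — not a feasible corner.
salmon + black beans with both tight: 1.222 servings and 3.579 servings → $5.15.
peanut butter + black beans with both tight: 3.397 servings and 2.842 servings → $2.78.
So the least-cost plan costs $2.78.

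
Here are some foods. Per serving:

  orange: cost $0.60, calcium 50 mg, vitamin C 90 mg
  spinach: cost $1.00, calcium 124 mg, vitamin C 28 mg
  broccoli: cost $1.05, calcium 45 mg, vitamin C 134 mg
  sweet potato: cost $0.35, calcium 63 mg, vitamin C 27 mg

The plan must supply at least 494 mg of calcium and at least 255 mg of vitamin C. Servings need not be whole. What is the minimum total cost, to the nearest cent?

$2.95

With two linear requirements the optimum uses one or two foods; enumerate the corners.
orange only: max(494/50, 255/90) = 9.88 servings → $5.93.
spinach only: max(494/124, 255/28) = 9.107 servings → $9.11.
broccoli only: max(494/45, 255/134) = 10.98 servings → $11.53.
sweet potato only: max(494/63, 255/27) = 9.444 servings → $3.31.
orange + spinach with both tight: 1.823 servings and 3.249 servings → $4.34.
orange + broccoli: intersection lies outside the first quadrant.
orange + sweet potato with both tight: 0.6312 servings and 7.34 servings → $2.95.
spinach + broccoli with both tight: 3.563 servings and 1.158 servings → $4.78.
spinach + sweet potato with both targets exact would need a negative amount; discard.
broccoli + sweet potato with both tight: 0.3773 servings and 7.572 servings → $3.05.
So the least-cost plan costs $2.95.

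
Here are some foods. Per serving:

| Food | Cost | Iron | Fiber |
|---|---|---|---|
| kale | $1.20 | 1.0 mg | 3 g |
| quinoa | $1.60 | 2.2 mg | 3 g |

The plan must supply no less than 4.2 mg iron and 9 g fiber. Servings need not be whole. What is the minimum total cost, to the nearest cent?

For a min-cost LP with two ≥-constraints, a basic feasible solution has at most two positive variables.
kale only: max(4.2/1.0, 9/3) = 4.2 servings → $5.04.
quinoa only: max(4.2/2.2, 9/3) = 3 servings → $4.80.
kale + quinoa with both tight: 2 servings and 1 serving → $4.00.
So the least-cost plan costs $4.00.

$4.00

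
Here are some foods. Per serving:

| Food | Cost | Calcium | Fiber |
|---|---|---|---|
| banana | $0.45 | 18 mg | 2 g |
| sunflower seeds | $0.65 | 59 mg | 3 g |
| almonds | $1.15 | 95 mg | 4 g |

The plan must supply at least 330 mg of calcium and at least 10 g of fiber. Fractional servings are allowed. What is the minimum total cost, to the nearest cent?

$3.64

An LP optimum is at a vertex; with two nutrient constraints at most two foods are used. Check each candidate.
banana only: max(330/18, 10/2) = 18.33 servings → $8.25.
sunflower seeds only: max(330/59, 10/3) = 5.593 servings → $3.64.
almonds only: max(330/95, 10/4) = 3.474 servings → $3.99.
banana + sunflower seeds: intersection lies outside the first quadrant.
banana + almonds with both targets exact would need a negative amount; discard.
sunflower seeds + almonds: intersection lies outside the first quadrant.
So the least-cost plan costs $3.64.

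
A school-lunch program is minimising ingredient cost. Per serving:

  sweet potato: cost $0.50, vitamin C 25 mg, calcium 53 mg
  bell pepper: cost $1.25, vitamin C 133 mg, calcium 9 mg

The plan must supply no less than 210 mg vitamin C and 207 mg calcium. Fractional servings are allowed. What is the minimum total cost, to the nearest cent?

sweet potato only: max(210/25, 207/53) = 8.4 servings → $4.20.
bell pepper only: max(210/133, 207/9) = 23 servings → $28.75.
sweet potato + bell pepper with both tight: 3.757 servings and 0.8727 servings → $2.97.
So the least-cost plan costs $2.97.

$2.97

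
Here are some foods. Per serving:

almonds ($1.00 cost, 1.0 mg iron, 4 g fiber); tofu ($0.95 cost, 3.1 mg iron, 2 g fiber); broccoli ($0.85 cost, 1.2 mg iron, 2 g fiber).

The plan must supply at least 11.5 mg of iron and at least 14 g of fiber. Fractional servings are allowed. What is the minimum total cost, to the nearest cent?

$4.88

almonds only: max(11.5/1.0, 14/4) = 11.5 servings → $11.50.
tofu only: max(11.5/3.1, 14/2) = 7 servings → $6.65.
broccoli only: max(11.5/1.2, 14/2) = 9.583 servings → $8.15.
almonds + tofu with both tight: 1.962 servings and 3.077 servings → $4.88.
almonds + broccoli with both targets exact would need a negative amount; discard.
tofu + broccoli with both tight: 1.632 servings and 5.368 servings → $6.11.
So the least-cost plan costs $4.88.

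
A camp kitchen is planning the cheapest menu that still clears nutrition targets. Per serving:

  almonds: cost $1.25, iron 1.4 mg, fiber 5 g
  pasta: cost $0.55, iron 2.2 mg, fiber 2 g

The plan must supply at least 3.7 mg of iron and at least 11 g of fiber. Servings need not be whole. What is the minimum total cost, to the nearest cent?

$2.77

A basic optimal solution has at most two foods positive. Try each food alone and each pair with both targets met exactly.
almonds only: max(3.7/1.4, 11/5) = 2.643 servings → $3.30.
pasta only: max(3.7/2.2, 11/2) = 5.5 servings → $3.02.
almonds + pasta with both tight: 2.049 servings and 0.378 servings → $2.77.
So the least-cost plan costs $2.77.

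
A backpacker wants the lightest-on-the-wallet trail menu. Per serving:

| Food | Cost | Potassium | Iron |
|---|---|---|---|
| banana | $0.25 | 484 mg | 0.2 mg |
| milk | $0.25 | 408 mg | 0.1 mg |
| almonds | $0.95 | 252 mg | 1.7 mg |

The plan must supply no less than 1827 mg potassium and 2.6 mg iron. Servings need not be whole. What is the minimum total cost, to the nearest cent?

With two linear requirements the optimum uses one or two foods; enumerate the corners.
banana only: max(1827/484, 2.6/0.2) = 13 servings → $3.25.
milk only: max(1827/408, 2.6/0.1) = 26 servings → $6.50.
almonds only: max(1827/252, 2.6/1.7) = 7.25 servings → $6.89.
banana + milk: intersection lies outside the first quadrant.
banana + almonds with both tight: 3.173 servings and 1.156 servings → $1.89.
milk + almonds with both tight: 3.667 servings and 1.314 servings → $2.16.
Cheapest feasible corner: $1.89.

$1.89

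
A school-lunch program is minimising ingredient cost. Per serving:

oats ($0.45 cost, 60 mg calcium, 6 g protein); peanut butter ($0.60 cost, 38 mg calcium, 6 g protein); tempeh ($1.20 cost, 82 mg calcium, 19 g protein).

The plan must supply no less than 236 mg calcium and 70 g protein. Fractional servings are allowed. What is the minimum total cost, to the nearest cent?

$4.42

An LP optimum is at a vertex; with two nutrient constraints at most two foods are used. Check each candidate.
oats only: max(236/60, 70/6) = 11.67 servings → $5.25.
peanut butter only: max(236/38, 70/6) = 11.67 servings → $7.00.
tempeh only: max(236/82, 70/19) = 3.684 servings → $4.42.
oats + peanut butter: the both-tight solution has a negative serving — not a feasible corner.
oats + tempeh: the both-tight solution has a negative serving — not a feasible corner.
peanut butter + tempeh with both targets exact would need a negative amount; discard.
Cheapest feasible corner: $4.42.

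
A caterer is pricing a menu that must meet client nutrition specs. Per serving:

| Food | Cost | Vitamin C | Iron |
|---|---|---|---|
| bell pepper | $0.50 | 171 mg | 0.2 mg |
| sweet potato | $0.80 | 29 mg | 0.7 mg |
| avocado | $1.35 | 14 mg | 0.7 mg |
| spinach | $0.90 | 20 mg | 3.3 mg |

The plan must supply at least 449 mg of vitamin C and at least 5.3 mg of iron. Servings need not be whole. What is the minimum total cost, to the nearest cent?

For a min-cost LP with two ≥-constraints, a basic feasible solution has at most two positive variables.
bell pepper only: max(449/171, 5.3/0.2) = 26.5 servings → $13.25.
sweet potato only: max(449/29, 5.3/0.7) = 15.48 servings → $12.39.
avocado only: max(449/14, 5.3/0.7) = 32.07 servings → $43.30.
spinach only: max(449/20, 5.3/3.3) = 22.45 servings → $20.20.
bell pepper + sweet potato with both tight: 1.41 servings and 7.169 servings → $6.44.
bell pepper + avocado with both tight: 2.054 servings and 6.985 servings → $10.46.
bell pepper + spinach with both tight: 2.455 servings and 1.457 servings → $2.54.
sweet potato + avocado with both targets exact would need a negative amount; discard.
sweet potato + spinach: the both-tight solution has a negative serving — not a feasible corner.
avocado + spinach with both targets exact would need a negative amount; discard.
The minimum over all feasible corners is $2.54.

$2.54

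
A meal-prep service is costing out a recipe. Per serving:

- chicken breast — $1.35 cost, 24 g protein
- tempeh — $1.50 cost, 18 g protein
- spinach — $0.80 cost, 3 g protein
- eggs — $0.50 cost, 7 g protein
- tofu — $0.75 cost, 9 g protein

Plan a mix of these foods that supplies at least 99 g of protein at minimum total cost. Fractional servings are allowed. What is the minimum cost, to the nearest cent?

$5.57

Cost per g of protein: chicken breast $0.0563, eggs $0.0714, tempeh $0.0833, tofu $0.0833, spinach $0.2667.
With no serving limits, use only chicken breast: 99 g / 24 g = 4.125 servings × $1.35 = $5.57.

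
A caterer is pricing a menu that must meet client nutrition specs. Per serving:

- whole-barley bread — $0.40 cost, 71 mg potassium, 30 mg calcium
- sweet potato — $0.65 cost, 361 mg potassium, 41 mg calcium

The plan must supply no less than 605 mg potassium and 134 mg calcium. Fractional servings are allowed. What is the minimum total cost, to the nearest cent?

whole-barley bread only: max(605/71, 134/30) = 8.521 servings → $3.41.
sweet potato only: max(605/361, 134/41) = 3.268 servings → $2.12.
whole-barley bread + sweet potato with both tight: 2.976 servings and 1.091 servings → $1.90.
So the least-cost plan costs $1.90.

$1.90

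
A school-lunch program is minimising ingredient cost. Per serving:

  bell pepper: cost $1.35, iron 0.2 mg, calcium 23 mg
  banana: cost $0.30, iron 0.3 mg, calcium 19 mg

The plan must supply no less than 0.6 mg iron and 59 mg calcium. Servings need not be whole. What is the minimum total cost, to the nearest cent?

An LP optimum is at a vertex; with two nutrient constraints at most two foods are used. Check each candidate.
bell pepper only: max(0.6/0.2, 59/23) = 3 servings → $4.05.
banana only: max(0.6/0.3, 59/19) = 3.105 servings → $0.93.
bell pepper + banana with both tight: 2.032 servings and 0.6452 servings → $2.94.
So the least-cost plan costs $0.93.

$0.93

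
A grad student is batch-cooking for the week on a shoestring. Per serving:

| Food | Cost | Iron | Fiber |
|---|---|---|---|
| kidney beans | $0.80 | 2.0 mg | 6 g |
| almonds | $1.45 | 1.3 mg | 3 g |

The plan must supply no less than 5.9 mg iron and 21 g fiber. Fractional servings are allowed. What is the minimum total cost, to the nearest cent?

Compare the cost at each extreme point of the feasible region.
kidney beans only: max(5.9/2.0, 21/6) = 3.5 servings → $2.80.
almonds only: max(5.9/1.3, 21/3) = 7 servings → $10.15.
kidney beans + almonds with both targets exact would need a negative amount; discard.
So the least-cost plan costs $2.80.

$2.80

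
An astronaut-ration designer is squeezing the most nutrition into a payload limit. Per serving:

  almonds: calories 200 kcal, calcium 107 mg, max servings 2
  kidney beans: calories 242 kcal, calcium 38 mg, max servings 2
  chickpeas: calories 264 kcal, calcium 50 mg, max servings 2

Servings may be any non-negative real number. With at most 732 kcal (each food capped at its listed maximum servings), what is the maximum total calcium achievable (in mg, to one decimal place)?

276.9 mg

Calcium per kcal: almonds 0.535, chickpeas 0.1894, kidney beans 0.157.
Take 2 servings of almonds: uses 400 kcal, +214.0 mg calcium (running total 214.0 mg).
Take 1.258 servings of chickpeas: uses 332 kcal, +62.9 mg calcium (running total 276.9 mg).
Filling greedily by calcium-per-kcal is optimal for one linear limit, giving 276.9 mg.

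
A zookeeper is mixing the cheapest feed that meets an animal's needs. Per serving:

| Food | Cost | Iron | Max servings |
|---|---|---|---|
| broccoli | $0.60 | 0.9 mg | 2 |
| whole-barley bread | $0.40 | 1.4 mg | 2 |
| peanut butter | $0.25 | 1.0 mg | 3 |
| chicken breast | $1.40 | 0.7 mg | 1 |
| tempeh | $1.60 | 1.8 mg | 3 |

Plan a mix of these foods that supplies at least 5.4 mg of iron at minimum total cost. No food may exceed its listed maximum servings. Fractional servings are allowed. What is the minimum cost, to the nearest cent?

$1.44

Cost per mg of iron: peanut butter $0.2500, whole-barley bread $0.2857, broccoli $0.6667, tempeh $0.8889, chicken breast $2.0000.
Take 3 servings of peanut butter: +3.0 mg iron for $0.75 (total $0.75, still need 2.4 mg).
Take 1.714 servings of whole-barley bread: +2.4 mg iron for $0.69 (total $1.44, still need 0.0 mg).
Filling from the cheapest source first is optimal under one linear minimum: $1.44.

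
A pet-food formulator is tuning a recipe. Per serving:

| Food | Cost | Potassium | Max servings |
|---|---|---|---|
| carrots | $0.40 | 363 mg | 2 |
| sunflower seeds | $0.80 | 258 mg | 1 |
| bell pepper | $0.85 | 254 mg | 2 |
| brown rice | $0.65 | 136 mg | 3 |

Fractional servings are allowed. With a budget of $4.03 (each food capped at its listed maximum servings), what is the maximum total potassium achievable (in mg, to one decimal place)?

Potassium per dollar: carrots 907.5, sunflower seeds 322.5, bell pepper 298.8, brown rice 209.2.
Take 2 servings of carrots: spends $0.80, +726.0 mg potassium (running total 726.0 mg).
Take 1 serving of sunflower seeds: spends $0.80, +258.0 mg potassium (running total 984.0 mg).
Take 2 servings of bell pepper: spends $1.70, +508.0 mg potassium (running total 1492.0 mg).
Take 1.123 servings of brown rice: spends $0.73, +152.7 mg potassium (running total 1644.7 mg).
Greedy by best ratio exhausts the cost allowance optimally: 1644.7 mg.

1644.7 mg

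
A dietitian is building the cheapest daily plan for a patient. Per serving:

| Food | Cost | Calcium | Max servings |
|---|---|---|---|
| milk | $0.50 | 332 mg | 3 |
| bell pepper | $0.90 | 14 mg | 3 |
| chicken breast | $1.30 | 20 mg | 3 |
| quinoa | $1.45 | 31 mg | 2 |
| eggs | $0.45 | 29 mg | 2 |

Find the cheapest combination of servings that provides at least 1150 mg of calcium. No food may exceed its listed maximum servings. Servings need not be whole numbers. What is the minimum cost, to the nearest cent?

Cost per mg of calcium: milk $0.0015, eggs $0.0155, quinoa $0.0468, bell pepper $0.0643, chicken breast $0.0650.
Take 3 servings of milk: +996.0 mg calcium for $1.50 (total $1.50, still need 154.0 mg).
Take 2 servings of eggs: +58.0 mg calcium for $0.90 (total $2.40, still need 96.0 mg).
Take 2 servings of quinoa: +62.0 mg calcium for $2.90 (total $5.30, still need 34.0 mg).
Take 2.429 servings of bell pepper: +34.0 mg calcium for $2.19 (total $7.49, still need 0.0 mg).
Filling from the cheapest source first is optimal under one linear minimum: $7.49.

$7.49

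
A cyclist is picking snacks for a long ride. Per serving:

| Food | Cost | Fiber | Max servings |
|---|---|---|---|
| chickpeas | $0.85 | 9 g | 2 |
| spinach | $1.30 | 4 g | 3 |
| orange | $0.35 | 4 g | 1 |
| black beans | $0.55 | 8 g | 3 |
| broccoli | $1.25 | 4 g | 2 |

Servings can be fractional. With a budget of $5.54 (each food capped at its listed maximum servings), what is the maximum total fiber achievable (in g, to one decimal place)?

51.9 g

Fiber per dollar: black beans 14.55, orange 11.43, chickpeas 10.59, broccoli 3.2, spinach 3.077.
Take 3 servings of black beans: spends $1.65, +24.0 g fiber (running total 24.0 g).
Take 1 serving of orange: spends $0.35, +4.0 g fiber (running total 28.0 g).
Take 2 servings of chickpeas: spends $1.70, +18.0 g fiber (running total 46.0 g).
Take 1.472 servings of broccoli: spends $1.84, +5.9 g fiber (running total 51.9 g).
Filling greedily by fiber-per-dollar is optimal for one linear limit, giving 51.9 g.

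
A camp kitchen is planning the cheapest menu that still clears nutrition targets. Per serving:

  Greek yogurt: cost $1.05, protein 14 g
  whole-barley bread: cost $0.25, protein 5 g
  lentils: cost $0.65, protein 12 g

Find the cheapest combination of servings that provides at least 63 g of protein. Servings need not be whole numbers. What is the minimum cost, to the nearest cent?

$3.15

Cost per g of protein: whole-barley bread $0.0500, lentils $0.0542, Greek yogurt $0.0750.
With no serving limits, use only whole-barley bread: 63 g / 5 g = 12.6 servings × $0.25 = $3.15.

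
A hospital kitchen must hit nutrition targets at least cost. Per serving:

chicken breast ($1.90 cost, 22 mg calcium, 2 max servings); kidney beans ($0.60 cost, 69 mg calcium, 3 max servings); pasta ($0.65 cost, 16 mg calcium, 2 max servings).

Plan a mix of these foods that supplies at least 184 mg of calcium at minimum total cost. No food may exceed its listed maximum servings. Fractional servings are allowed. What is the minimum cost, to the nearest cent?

$1.60

Cost per mg of calcium: kidney beans $0.0087, pasta $0.0406, chicken breast $0.0864.
Take 2.667 servings of kidney beans: +184.0 mg calcium for $1.60 (total $1.60, still need 0.0 mg).
Filling from the cheapest source first is optimal under one linear minimum: $1.60.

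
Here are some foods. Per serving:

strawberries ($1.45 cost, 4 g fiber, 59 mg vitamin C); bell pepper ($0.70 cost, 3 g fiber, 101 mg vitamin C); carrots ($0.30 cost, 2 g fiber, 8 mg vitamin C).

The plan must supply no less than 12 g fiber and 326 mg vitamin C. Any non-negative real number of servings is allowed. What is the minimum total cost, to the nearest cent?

Check every corner: each single food scaled to meet both minima, and each pair solved so both constraints bind.
strawberries only: max(12/4, 326/59) = 5.525 servings → $8.01.
bell pepper only: max(12/3, 326/101) = 4 servings → $2.80.
carrots only: max(12/2, 326/8) = 40.75 servings → $12.22.
strawberries + bell pepper with both tight: 1.031 servings and 2.626 servings → $3.33.
strawberries + carrots: the both-tight solution has a negative serving — not a feasible corner.
bell pepper + carrots with both tight: 3.124 servings and 1.315 servings → $2.58.
Cheapest feasible corner: $2.58.

$2.58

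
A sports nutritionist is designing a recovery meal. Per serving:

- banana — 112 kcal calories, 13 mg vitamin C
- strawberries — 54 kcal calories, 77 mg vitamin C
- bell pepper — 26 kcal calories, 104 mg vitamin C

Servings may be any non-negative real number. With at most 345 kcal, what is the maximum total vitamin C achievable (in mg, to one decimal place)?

1380.0 mg

Vitamin C per kcal: bell pepper 4, strawberries 1.426, banana 0.1161.
With no serving limits, spend the whole calories allowance on bell pepper: 345 kcal / 26 kcal × 104 mg = 1380.0 mg.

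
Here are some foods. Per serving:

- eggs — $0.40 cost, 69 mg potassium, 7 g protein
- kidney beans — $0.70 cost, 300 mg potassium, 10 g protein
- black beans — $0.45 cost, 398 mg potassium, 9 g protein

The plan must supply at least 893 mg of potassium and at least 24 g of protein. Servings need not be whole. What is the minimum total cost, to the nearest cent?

This is a tiny linear program; its minimum lies at a vertex of the feasible set. List the vertices and price them.
eggs only: max(893/69, 24/7) = 12.94 servings → $5.18.
kidney beans only: max(893/300, 24/10) = 2.977 servings → $2.08.
black beans only: max(893/398, 24/9) = 2.667 servings → $1.20.
eggs + kidney beans: the both-tight solution has a negative serving — not a feasible corner.
eggs + black beans with both tight: 0.6998 servings and 2.122 servings → $1.23.
kidney beans + black beans with both tight: 1.184 servings and 1.352 servings → $1.44.
The minimum over all feasible corners is $1.20.

$1.20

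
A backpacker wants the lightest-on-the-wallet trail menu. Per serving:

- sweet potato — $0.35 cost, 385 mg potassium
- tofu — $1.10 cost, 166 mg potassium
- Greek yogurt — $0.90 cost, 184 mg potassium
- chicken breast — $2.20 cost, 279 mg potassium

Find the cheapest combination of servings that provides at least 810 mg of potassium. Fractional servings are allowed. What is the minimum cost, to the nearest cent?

Cost per mg of potassium: sweet potato $0.0009, Greek yogurt $0.0049, tofu $0.0066, chicken breast $0.0079.
With no serving limits, use only sweet potato: 810 mg / 385 mg = 2.104 servings × $0.35 = $0.74.

$0.74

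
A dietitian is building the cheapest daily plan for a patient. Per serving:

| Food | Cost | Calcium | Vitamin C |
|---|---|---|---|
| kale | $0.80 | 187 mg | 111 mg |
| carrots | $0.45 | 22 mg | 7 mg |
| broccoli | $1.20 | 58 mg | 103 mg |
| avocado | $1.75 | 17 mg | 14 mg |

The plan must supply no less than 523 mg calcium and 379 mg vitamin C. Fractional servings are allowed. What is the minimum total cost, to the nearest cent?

An LP optimum is at a vertex; with two nutrient constraints at most two foods are used. Check each candidate.
kale only: max(523/187, 379/111) = 3.414 servings → $2.73.
carrots only: max(523/22, 379/7) = 54.14 servings → $24.36.
broccoli only: max(523/58, 379/103) = 9.017 servings → $10.82.
avocado only: max(523/17, 379/14) = 30.76 servings → $53.84.
kale + carrots: intersection lies outside the first quadrant.
kale + broccoli with both tight: 2.487 servings and 0.9998 servings → $3.19.
kale + avocado with both tight: 1.202 servings and 17.54 servings → $31.65.
carrots + broccoli with both tight: 17.14 servings and 2.515 servings → $10.73.
carrots + avocado with both tight: 4.651 servings and 24.75 servings → $45.40.
broccoli + avocado: intersection lies outside the first quadrant.
So the least-cost plan costs $2.73.

$2.73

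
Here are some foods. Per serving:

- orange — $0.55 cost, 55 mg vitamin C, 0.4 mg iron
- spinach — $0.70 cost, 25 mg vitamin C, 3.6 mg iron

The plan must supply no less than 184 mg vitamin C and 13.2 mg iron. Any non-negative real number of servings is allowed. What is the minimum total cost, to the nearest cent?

With two linear requirements the optimum uses one or two foods; enumerate the corners.
orange only: max(184/55, 13.2/0.4) = 33 servings → $18.15.
spinach only: max(184/25, 13.2/3.6) = 7.36 servings → $5.15.
orange + spinach with both tight: 1.768 servings and 3.47 servings → $3.40.
So the least-cost plan costs $3.40.

$3.40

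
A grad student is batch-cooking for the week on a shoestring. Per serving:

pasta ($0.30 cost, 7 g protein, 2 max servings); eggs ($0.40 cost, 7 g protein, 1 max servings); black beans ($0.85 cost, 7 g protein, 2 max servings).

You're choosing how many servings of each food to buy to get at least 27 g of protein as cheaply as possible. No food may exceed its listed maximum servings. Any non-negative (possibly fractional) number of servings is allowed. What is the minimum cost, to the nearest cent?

Cost per g of protein: pasta $0.0429, eggs $0.0571, black beans $0.1214.
Take 2 servings of pasta: +14.0 g protein for $0.60 (total $0.60, still need 13.0 g).
Take 1 serving of eggs: +7.0 g protein for $0.40 (total $1.00, still need 6.0 g).
Take 0.8571 servings of black beans: +6.0 g protein for $0.73 (total $1.73, still need 0.0 g).
Greedy by cheapest-per-g is optimal for a single linear constraint, so the minimum cost is $1.73.

$1.73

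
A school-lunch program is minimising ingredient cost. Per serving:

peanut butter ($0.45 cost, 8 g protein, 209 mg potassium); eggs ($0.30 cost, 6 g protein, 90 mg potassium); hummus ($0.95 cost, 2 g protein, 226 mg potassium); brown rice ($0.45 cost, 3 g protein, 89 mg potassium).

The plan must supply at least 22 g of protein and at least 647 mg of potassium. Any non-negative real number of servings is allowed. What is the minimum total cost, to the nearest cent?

Two binding constraints pin down two serving amounts, so the optimal mix uses at most two foods. The candidates are each food alone (scaled to the tighter of protein/potassium) and each pair with both constraints tight.
peanut butter only: max(22/8, 647/209) = 3.096 servings → $1.39.
eggs only: max(22/6, 647/90) = 7.189 servings → $2.16.
hummus only: max(22/2, 647/226) = 11 servings → $10.45.
brown rice only: max(22/3, 647/89) = 7.333 servings → $3.30.
peanut butter + eggs with both targets exact would need a negative amount; discard.
peanut butter + hummus with both tight: 2.646 servings and 0.4158 servings → $1.59.
peanut butter + brown rice with both tight: 0.2 servings and 6.8 servings → $3.15.
eggs + hummus with both tight: 3.128 servings and 1.617 servings → $2.47.
eggs + brown rice with both tight: 0.06439 servings and 7.205 servings → $3.26.
hummus + brown rice: intersection lies outside the first quadrant.
The minimum over all feasible corners is $1.39.

$1.39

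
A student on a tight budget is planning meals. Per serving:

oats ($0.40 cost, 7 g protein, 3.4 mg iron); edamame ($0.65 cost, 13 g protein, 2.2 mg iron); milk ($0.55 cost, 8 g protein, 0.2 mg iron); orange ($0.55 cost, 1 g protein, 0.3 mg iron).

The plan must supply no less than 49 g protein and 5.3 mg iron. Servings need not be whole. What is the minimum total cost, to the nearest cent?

$2.45

oats only: max(49/7, 5.3/3.4) = 7 servings → $2.80.
edamame only: max(49/13, 5.3/2.2) = 3.769 servings → $2.45.
milk only: max(49/8, 5.3/0.2) = 26.5 servings → $14.57.
orange only: max(49/1, 5.3/0.3) = 49 servings → $26.95.
oats + edamame with both targets exact would need a negative amount; discard.
oats + milk with both tight: 1.264 servings and 5.019 servings → $3.27.
oats + orange: intersection lies outside the first quadrant.
edamame + milk with both tight: 2.173 servings and 2.593 servings → $2.84.
edamame + orange: intersection lies outside the first quadrant.
milk + orange with both tight: 4.273 servings and 14.82 servings → $10.50.
The minimum over all feasible corners is $2.45.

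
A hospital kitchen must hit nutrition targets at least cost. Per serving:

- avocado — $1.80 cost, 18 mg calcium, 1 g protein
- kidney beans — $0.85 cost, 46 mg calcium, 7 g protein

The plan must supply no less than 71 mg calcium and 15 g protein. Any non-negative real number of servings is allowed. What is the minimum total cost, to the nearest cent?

$1.82

avocado only: max(71/18, 15/1) = 15 servings → $27.00.
kidney beans only: max(71/46, 15/7) = 2.143 servings → $1.82.
avocado + kidney beans with both targets exact would need a negative amount; discard.
So the least-cost plan costs $1.82.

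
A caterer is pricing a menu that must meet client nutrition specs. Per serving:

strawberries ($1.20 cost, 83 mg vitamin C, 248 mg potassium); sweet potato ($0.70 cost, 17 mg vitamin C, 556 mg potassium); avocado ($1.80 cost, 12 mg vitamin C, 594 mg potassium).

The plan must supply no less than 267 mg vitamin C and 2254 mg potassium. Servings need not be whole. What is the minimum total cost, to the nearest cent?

This is a tiny linear program; its minimum lies at a vertex of the feasible set. List the vertices and price them.
strawberries only: max(267/83, 2254/248) = 9.089 servings → $10.91.
sweet potato only: max(267/17, 2254/556) = 15.71 servings → $10.99.
avocado only: max(267/12, 2254/594) = 22.25 servings → $40.05.
strawberries + sweet potato with both tight: 2.626 servings and 2.882 servings → $5.17.
strawberries + avocado with both tight: 2.84 servings and 2.609 servings → $8.10.
sweet potato + avocado: the both-tight solution has a negative serving — not a feasible corner.
The minimum over all feasible corners is $5.17.

$5.17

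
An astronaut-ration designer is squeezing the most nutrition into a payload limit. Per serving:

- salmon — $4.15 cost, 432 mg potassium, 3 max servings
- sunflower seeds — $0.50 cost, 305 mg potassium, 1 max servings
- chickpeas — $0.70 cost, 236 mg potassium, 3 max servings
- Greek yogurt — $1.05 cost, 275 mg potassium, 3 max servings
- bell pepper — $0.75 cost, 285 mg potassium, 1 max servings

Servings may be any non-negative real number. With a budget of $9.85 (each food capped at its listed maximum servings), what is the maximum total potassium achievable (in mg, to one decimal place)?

Potassium per dollar: sunflower seeds 610, bell pepper 380, chickpeas 337.1, Greek yogurt 261.9, salmon 104.1.
Take 1 serving of sunflower seeds: spends $0.50, +305.0 mg potassium (running total 305.0 mg).
Take 1 serving of bell pepper: spends $0.75, +285.0 mg potassium (running total 590.0 mg).
Take 3 servings of chickpeas: spends $2.10, +708.0 mg potassium (running total 1298.0 mg).
Take 3 servings of Greek yogurt: spends $3.15, +825.0 mg potassium (running total 2123.0 mg).
Take 0.8072 servings of salmon: spends $3.35, +348.7 mg potassium (running total 2471.7 mg).
Filling greedily by potassium-per-dollar is optimal for one linear limit, giving 2471.7 mg.

2471.7 mg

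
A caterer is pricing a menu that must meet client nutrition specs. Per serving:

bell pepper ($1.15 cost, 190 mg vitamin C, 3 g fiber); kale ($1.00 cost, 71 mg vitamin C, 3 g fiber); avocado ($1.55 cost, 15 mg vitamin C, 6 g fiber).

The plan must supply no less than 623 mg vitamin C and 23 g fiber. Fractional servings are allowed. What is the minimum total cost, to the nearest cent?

$7.10

Minimising a linear cost over {vitamin C ≥ 623, fiber ≥ 23, servings ≥ 0} — the optimum is at a vertex, using one or two foods.
bell pepper only: max(623/190, 23/3) = 7.667 servings → $8.82.
kale only: max(623/71, 23/3) = 8.775 servings → $8.77.
avocado only: max(623/15, 23/6) = 41.53 servings → $64.38.
bell pepper + kale with both tight: 0.6611 servings and 7.006 servings → $7.77.
bell pepper + avocado with both tight: 3.099 servings and 2.284 servings → $7.10.
kale + avocado with both targets exact would need a negative amount; discard.
Cheapest feasible corner: $7.10.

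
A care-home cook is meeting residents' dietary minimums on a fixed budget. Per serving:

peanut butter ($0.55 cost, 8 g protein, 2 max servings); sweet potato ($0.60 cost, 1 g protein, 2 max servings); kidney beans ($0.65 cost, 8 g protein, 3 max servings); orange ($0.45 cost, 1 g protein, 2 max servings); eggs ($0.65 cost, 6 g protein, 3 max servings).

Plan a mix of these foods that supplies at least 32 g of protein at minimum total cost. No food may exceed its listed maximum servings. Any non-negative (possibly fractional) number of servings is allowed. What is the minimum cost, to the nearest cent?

Cost per g of protein: peanut butter $0.0688, kidney beans $0.0813, eggs $0.1083, orange $0.4500, sweet potato $0.6000.
Take 2 servings of peanut butter: +16.0 g protein for $1.10 (total $1.10, still need 16.0 g).
Take 2 servings of kidney beans: +16.0 g protein for $1.30 (total $2.40, still need 0.0 g).
Greedy by cheapest-per-g is optimal for a single linear constraint, so the minimum cost is $2.40.

$2.40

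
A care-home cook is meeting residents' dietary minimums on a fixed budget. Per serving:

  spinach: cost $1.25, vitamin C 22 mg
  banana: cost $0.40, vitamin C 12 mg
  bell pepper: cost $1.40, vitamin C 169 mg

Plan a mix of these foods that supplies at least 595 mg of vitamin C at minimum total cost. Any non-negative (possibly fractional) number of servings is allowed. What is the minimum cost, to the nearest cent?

Cost per mg of vitamin C: bell pepper $0.0083, banana $0.0333, spinach $0.0568.
With no serving limits, use only bell pepper: 595 mg / 169 mg = 3.521 servings × $1.40 = $4.93.

$4.93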